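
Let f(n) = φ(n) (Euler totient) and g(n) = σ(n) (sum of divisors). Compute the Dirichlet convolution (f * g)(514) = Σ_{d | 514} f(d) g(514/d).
(φ * σ)(514) = 2056

Divisors of 514: [1, 2, 257, 514]. For each d | 514:
  d = 1: φ(1) · σ(514/1) = 1 · 774 = 774
  d = 2: φ(2) · σ(514/2) = 1 · 258 = 258
  d = 257: φ(257) · σ(514/257) = 256 · 3 = 768
  d = 514: φ(514) · σ(514/514) = 256 · 1 = 256
Summing: (φ * σ)(514) = 774 + 258 + 768 + 256 = 2056.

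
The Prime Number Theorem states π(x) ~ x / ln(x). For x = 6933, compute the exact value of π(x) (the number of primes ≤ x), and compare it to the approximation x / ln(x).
π(6933) = 890;  x/ln(x) ≈ 783.92;  relative error ≈ 11.92%.

Directly count primes up to 6933: π(6933) = 890. The PNT approximation gives 6933/ln(6933) ≈ 6933/8.84405 ≈ 783.92. Relative error (π(x) − x/ln(x)) / π(x) ≈ 11.92%; the approximation is known to undercount slightly (Li(x) is a better estimate).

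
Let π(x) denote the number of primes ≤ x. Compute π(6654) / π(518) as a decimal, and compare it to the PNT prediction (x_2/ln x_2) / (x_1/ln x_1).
π(6654)/π(518) = 857/97 ≈ 8.8351;  PNT prediction ≈ 9.1201.

π(518) = 97 and π(6654) = 857, so π(6654)/π(518) ≈ 8.8351. The PNT-predicted ratio is (6654/ln(6654)) / (518/ln(518)) ≈ 9.1201. The two agree to within a few percent, as expected.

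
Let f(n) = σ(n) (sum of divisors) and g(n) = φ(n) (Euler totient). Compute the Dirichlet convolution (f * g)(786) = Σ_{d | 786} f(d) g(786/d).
(σ * φ)(786) = 6288

Divisors of 786: [1, 2, 3, 6, 131, 262, 393, 786]. For each d | 786:
  d = 1: σ(1) · φ(786/1) = 1 · 260 = 260
  d = 2: σ(2) · φ(786/2) = 3 · 260 = 780
  d = 3: σ(3) · φ(786/3) = 4 · 130 = 520
  d = 6: σ(6) · φ(786/6) = 12 · 130 = 1560
  d = 131: σ(131) · φ(786/131) = 132 · 2 = 264
  d = 262: σ(262) · φ(786/262) = 396 · 2 = 792
  d = 393: σ(393) · φ(786/393) = 528 · 1 = 528
  d = 786: σ(786) · φ(786/786) = 1584 · 1 = 1584
Summing: (σ * φ)(786) = 260 + 780 + 520 + 1560 + 264 + 792 + 528 + 1584 = 6288.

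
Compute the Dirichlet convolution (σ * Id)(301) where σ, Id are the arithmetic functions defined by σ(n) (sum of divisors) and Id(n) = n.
(σ * Id)(301) = 1305

Divisors of 301: [1, 7, 43, 301]. For each d | 301:
  d = 1: σ(1) · Id(301/1) = 1 · 301 = 301
  d = 7: σ(7) · Id(301/7) = 8 · 43 = 344
  d = 43: σ(43) · Id(301/43) = 44 · 7 = 308
  d = 301: σ(301) · Id(301/301) = 352 · 1 = 352
Summing: (σ * Id)(301) = 301 + 344 + 308 + 352 = 1305.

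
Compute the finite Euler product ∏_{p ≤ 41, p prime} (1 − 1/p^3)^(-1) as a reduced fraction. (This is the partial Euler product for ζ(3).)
∏ = 146179583280100194365681354929/121615573969288081570641739776

The primes p ≤ 41 are [2, 3, 5, 7, 11, 13, 17, 19, 23, 29, 31, 37, 41]. For each prime, (1 − 1/p^3)^(-1) = p^3 / (p^3 − 1). The product is (1 − 1/2^3)^(-1), (1 − 1/3^3)^(-1), (1 − 1/5^3)^(-1), (1 − 1/7^3)^(-1), (1 − 1/11^3)^(-1), (1 − 1/13^3)^(-1), (1 − 1/17^3)^(-1), (1 − 1/19^3)^(-1), (1 − 1/23^3)^(-1), (1 − 1/29^3)^(-1), (1 − 1/31^3)^(-1), (1 − 1/37^3)^(-1), (1 − 1/41^3)^(-1) = ∏ p^3 / (p^3 − 1) = 146179583280100194365681354929/121615573969288081570641739776.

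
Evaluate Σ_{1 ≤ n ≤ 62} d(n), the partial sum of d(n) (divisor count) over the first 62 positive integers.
Σ_{n ≤ 62} d(n) = 267

Compute d(n) for each 1 ≤ n ≤ 62: d(1) = 1, d(2) = 2, d(3) = 2, d(4) = 3, d(5) = 2, d(6) = 4, d(7) = 2, d(8) = 4, d(9) = 3, d(10) = 4, d(11) = 2, d(12) = 6, d(13) = 2, d(14) = 4, d(15) = 4, d(16) = 5, d(17) = 2, d(18) = 6, d(19) = 2, d(20) = 6, d(21) = 4, d(22) = 4, d(23) = 2, d(24) = 8, d(25) = 3, d(26) = 4, d(27) = 4, d(28) = 6, d(29) = 2, d(30) = 8, d(31) = 2, d(32) = 6, d(33) = 4, d(34) = 4, d(35) = 4, d(36) = 9, d(37) = 2, d(38) = 4, d(39) = 4, d(40) = 8, d(41) = 2, d(42) = 8, d(43) = 2, d(44) = 6, d(45) = 6, d(46) = 4, d(47) = 2, d(48) = 10, d(49) = 3, d(50) = 6, d(51) = 4, d(52) = 6, d(53) = 2, d(54) = 8, d(55) = 4, d(56) = 8, d(57) = 4, d(58) = 4, d(59) = 2, d(60) = 12, d(61) = 2, d(62) = 4. Summing all 62 values: 267. (Dirichlet's divisor formula: Σ_{n ≤ x} d(n) = x ln(x) + (2γ − 1) x + O(√x). For x = 62, the asymptotic estimate is ≈ 265.46.)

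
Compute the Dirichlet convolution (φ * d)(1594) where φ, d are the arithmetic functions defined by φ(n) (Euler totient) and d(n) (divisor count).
(φ * d)(1594) = 2394

Divisors of 1594: [1, 2, 797, 1594]. For each d | 1594:
  d = 1: φ(1) · d(1594/1) = 1 · 4 = 4
  d = 2: φ(2) · d(1594/2) = 1 · 2 = 2
  d = 797: φ(797) · d(1594/797) = 796 · 2 = 1592
  d = 1594: φ(1594) · d(1594/1594) = 796 · 1 = 796
Summing: (φ * d)(1594) = 4 + 2 + 1592 + 796 = 2394.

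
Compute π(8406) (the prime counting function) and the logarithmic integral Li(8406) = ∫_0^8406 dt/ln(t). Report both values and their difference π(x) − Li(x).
π(8406) = 1051;  Li(8406) ≈ 1071.47;  π(x) − Li(x) ≈ -20.47.

Direct count of primes ≤ 8406 gives π(8406) = 1051. Numerical evaluation of the logarithmic integral gives Li(8406) ≈ 1071.47. The difference π(x) − Li(x) ≈ -20.47 is typically negative for small/moderate x (Li(x) overestimates), though Littlewood's theorem shows this sign changes infinitely often.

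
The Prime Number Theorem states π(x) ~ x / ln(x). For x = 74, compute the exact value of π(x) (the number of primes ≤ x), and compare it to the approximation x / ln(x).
π(74) = 21;  x/ln(x) ≈ 17.19;  relative error ≈ 18.13%.

Directly count primes up to 74: π(74) = 21. The PNT approximation gives 74/ln(74) ≈ 74/4.30407 ≈ 17.19. Relative error (π(x) − x/ln(x)) / π(x) ≈ 18.13%; the approximation is known to undercount slightly (Li(x) is a better estimate).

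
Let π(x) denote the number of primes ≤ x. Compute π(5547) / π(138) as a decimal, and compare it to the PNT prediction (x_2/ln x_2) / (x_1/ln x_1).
π(5547)/π(138) = 732/33 ≈ 22.1818;  PNT prediction ≈ 22.9734.

π(138) = 33 and π(5547) = 732, so π(5547)/π(138) ≈ 22.1818. The PNT-predicted ratio is (5547/ln(5547)) / (138/ln(138)) ≈ 22.9734. The two agree to within a few percent, as expected.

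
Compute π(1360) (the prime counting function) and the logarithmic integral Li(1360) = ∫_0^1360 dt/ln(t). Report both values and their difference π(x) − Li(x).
π(1360) = 217;  Li(1360) ≈ 228.54;  π(x) − Li(x) ≈ -11.54.

Direct count of primes ≤ 1360 gives π(1360) = 217. Numerical evaluation of the logarithmic integral gives Li(1360) ≈ 228.54. The difference π(x) − Li(x) ≈ -11.54 is typically negative for small/moderate x (Li(x) overestimates), though Littlewood's theorem shows this sign changes infinitely often.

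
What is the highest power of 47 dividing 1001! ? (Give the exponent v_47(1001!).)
v_47(1001!) = 21

Legendre's formula: v_p(n!) = Σ_{k ≥ 1} ⌊n / p^k⌋. For p = 47, n = 1001, the terms are:
  ⌊1001/47^1⌋ = ⌊1001/47⌋ = 21
(the next term ⌊1001/47^2⌋ = 0, terminating the sum). Summing: v_47(1001!) = 21 = 21.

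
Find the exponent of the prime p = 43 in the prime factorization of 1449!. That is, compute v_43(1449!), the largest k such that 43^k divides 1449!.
v_43(1449!) = 33

Legendre's formula: v_p(n!) = Σ_{k ≥ 1} ⌊n / p^k⌋. For p = 43, n = 1449, the terms are:
  ⌊1449/43^1⌋ = ⌊1449/43⌋ = 33
(the next term ⌊1449/43^2⌋ = 0, terminating the sum). Summing: v_43(1449!) = 33 = 33.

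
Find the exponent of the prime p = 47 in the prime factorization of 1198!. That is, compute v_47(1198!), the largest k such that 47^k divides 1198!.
v_47(1198!) = 25

Legendre's formula: v_p(n!) = Σ_{k ≥ 1} ⌊n / p^k⌋. For p = 47, n = 1198, the terms are:
  ⌊1198/47^1⌋ = ⌊1198/47⌋ = 25
(the next term ⌊1198/47^2⌋ = 0, terminating the sum). Summing: v_47(1198!) = 25 = 25.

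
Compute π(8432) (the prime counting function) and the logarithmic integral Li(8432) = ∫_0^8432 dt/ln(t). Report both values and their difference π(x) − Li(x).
π(8432) = 1055;  Li(8432) ≈ 1074.34;  π(x) − Li(x) ≈ -19.34.

Direct count of primes ≤ 8432 gives π(8432) = 1055. Numerical evaluation of the logarithmic integral gives Li(8432) ≈ 1074.34. The difference π(x) − Li(x) ≈ -19.34 is typically negative for small/moderate x (Li(x) overestimates), though Littlewood's theorem shows this sign changes infinitely often.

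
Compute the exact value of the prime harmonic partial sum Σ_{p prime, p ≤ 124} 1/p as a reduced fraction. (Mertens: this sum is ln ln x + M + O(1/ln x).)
Σ 1/p = 58472171373748331322981543916880425472323867753/31610054640417607788145206291543662493274686990

π(124) = 30, so the primes ≤ 124 are [2, 3, 5, 7, 11, 13, 17, 19, 23, 29, 31, 37, 41, 43, 47, 53, 59, 61, 67, 71, 73, 79, 83, 89, 97, 101, 103, 107, 109, 113]. Summing 1/p over these primes: 58472171373748331322981543916880425472323867753/31610054640417607788145206291543662493274686990 ≈ 1.8498. Mertens estimate ln ln(124) + 0.2615 ≈ 1.8343.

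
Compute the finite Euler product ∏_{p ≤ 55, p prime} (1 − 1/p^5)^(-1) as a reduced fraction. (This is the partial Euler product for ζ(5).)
∏ = 16271272514460981588256692497708850770212394550299268449499486458883457010851/15691809316785373562301814354101424660311534867697905028310662923501211484160

The primes p ≤ 55 are [2, 3, 5, 7, 11, 13, 17, 19, 23, 29, 31, 37, 41, 43, 47, 53]. For each prime, (1 − 1/p^5)^(-1) = p^5 / (p^5 − 1). The product is (1 − 1/2^5)^(-1), (1 − 1/3^5)^(-1), (1 − 1/5^5)^(-1), (1 − 1/7^5)^(-1), (1 − 1/11^5)^(-1), (1 − 1/13^5)^(-1), (1 − 1/17^5)^(-1), (1 − 1/19^5)^(-1), (1 − 1/23^5)^(-1), (1 − 1/29^5)^(-1), (1 − 1/31^5)^(-1), (1 − 1/37^5)^(-1), (1 − 1/41^5)^(-1), (1 − 1/43^5)^(-1), (1 − 1/47^5)^(-1), (1 − 1/53^5)^(-1) = ∏ p^5 / (p^5 − 1) = 16271272514460981588256692497708850770212394550299268449499486458883457010851/15691809316785373562301814354101424660311534867697905028310662923501211484160.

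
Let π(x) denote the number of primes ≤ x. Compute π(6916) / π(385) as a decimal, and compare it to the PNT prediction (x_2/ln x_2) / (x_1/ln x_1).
π(6916)/π(385) = 889/76 ≈ 11.6974;  PNT prediction ≈ 12.0953.

π(385) = 76 and π(6916) = 889, so π(6916)/π(385) ≈ 11.6974. The PNT-predicted ratio is (6916/ln(6916)) / (385/ln(385)) ≈ 12.0953. The two agree to within a few percent, as expected.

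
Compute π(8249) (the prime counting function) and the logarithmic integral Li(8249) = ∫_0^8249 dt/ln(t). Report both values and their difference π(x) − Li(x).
π(8249) = 1035;  Li(8249) ≈ 1054.08;  π(x) − Li(x) ≈ -19.08.

Direct count of primes ≤ 8249 gives π(8249) = 1035. Numerical evaluation of the logarithmic integral gives Li(8249) ≈ 1054.08. The difference π(x) − Li(x) ≈ -19.08 is typically negative for small/moderate x (Li(x) overestimates), though Littlewood's theorem shows this sign changes infinitely often.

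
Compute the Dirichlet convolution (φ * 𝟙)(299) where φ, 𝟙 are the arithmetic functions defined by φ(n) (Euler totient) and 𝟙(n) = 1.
(φ * 𝟙)(299) = 299

Divisors of 299: [1, 13, 23, 299]. For each d | 299:
  d = 1: φ(1) · 𝟙(299/1) = 1 · 1 = 1
  d = 13: φ(13) · 𝟙(299/13) = 12 · 1 = 12
  d = 23: φ(23) · 𝟙(299/23) = 22 · 1 = 22
  d = 299: φ(299) · 𝟙(299/299) = 264 · 1 = 264
Summing: (φ * 𝟙)(299) = 1 + 12 + 22 + 264 = 299.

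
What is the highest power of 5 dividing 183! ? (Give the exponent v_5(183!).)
v_5(183!) = 44

Legendre's formula: v_p(n!) = Σ_{k ≥ 1} ⌊n / p^k⌋. For p = 5, n = 183, the terms are:
  ⌊183/5^1⌋ = ⌊183/5⌋ = 36
  ⌊183/5^2⌋ = ⌊183/25⌋ = 7
  ⌊183/5^3⌋ = ⌊183/125⌋ = 1
(the next term ⌊183/5^4⌋ = 0, terminating the sum). Summing: v_5(183!) = 36 + 7 + 1 = 44.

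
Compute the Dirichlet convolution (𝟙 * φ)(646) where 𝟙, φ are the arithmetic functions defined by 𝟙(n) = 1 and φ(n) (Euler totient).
(𝟙 * φ)(646) = 646

Divisors of 646: [1, 2, 17, 19, 34, 38, 323, 646]. For each d | 646:
  d = 1: 𝟙(1) · φ(646/1) = 1 · 288 = 288
  d = 2: 𝟙(2) · φ(646/2) = 1 · 288 = 288
  d = 17: 𝟙(17) · φ(646/17) = 1 · 18 = 18
  d = 19: 𝟙(19) · φ(646/19) = 1 · 16 = 16
  d = 34: 𝟙(34) · φ(646/34) = 1 · 18 = 18
  d = 38: 𝟙(38) · φ(646/38) = 1 · 16 = 16
  d = 323: 𝟙(323) · φ(646/323) = 1 · 1 = 1
  d = 646: 𝟙(646) · φ(646/646) = 1 · 1 = 1
Summing: (𝟙 * φ)(646) = 288 + 288 + 18 + 16 + 18 + 16 + 1 + 1 = 646.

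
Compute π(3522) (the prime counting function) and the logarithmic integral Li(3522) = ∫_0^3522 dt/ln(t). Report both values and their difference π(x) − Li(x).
π(3522) = 491;  Li(3522) ≈ 507.30;  π(x) − Li(x) ≈ -16.30.

Direct count of primes ≤ 3522 gives π(3522) = 491. Numerical evaluation of the logarithmic integral gives Li(3522) ≈ 507.30. The difference π(x) − Li(x) ≈ -16.30 is typically negative for small/moderate x (Li(x) overestimates), though Littlewood's theorem shows this sign changes infinitely often.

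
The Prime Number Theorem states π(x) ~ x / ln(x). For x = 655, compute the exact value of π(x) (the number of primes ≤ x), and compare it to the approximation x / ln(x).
π(655) = 119;  x/ln(x) ≈ 101.01;  relative error ≈ 15.12%.

Directly count primes up to 655: π(655) = 119. The PNT approximation gives 655/ln(655) ≈ 655/6.48464 ≈ 101.01. Relative error (π(x) − x/ln(x)) / π(x) ≈ 15.12%; the approximation is known to undercount slightly (Li(x) is a better estimate).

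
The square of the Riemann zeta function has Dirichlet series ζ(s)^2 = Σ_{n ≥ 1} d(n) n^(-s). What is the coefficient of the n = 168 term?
d(168) = 16

ζ(s)^2 = (Σ 1/m^s)(Σ 1/k^s). The coefficient of 1/n^s in the product is the number of ordered pairs (m, k) with mk = n, which equals d(n). For n = 168, divisors are [1, 2, 3, 4, 6, 7, 8, 12, 14, 21, 24, 28, 42, 56, 84, 168], so d(168) = 16.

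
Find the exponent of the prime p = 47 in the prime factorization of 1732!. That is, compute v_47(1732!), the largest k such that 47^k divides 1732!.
v_47(1732!) = 36

Legendre's formula: v_p(n!) = Σ_{k ≥ 1} ⌊n / p^k⌋. For p = 47, n = 1732, the terms are:
  ⌊1732/47^1⌋ = ⌊1732/47⌋ = 36
(the next term ⌊1732/47^2⌋ = 0, terminating the sum). Summing: v_47(1732!) = 36 = 36.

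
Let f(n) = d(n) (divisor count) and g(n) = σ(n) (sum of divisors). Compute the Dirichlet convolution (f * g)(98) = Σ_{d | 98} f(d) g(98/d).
(d * σ)(98) = 380

Divisors of 98: [1, 2, 7, 14, 49, 98]. For each d | 98:
  d = 1: d(1) · σ(98/1) = 1 · 171 = 171
  d = 2: d(2) · σ(98/2) = 2 · 57 = 114
  d = 7: d(7) · σ(98/7) = 2 · 24 = 48
  d = 14: d(14) · σ(98/14) = 4 · 8 = 32
  d = 49: d(49) · σ(98/49) = 3 · 3 = 9
  d = 98: d(98) · σ(98/98) = 6 · 1 = 6
Summing: (d * σ)(98) = 171 + 114 + 48 + 32 + 9 + 6 = 380.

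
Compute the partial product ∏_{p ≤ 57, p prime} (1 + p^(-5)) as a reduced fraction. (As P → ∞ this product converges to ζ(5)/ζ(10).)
∏ = 32347597211284988160480267437380591091977322089812731895007080802055947812864/31226639806314720763085693561071542877365250131832357293968847568717289128655

The primes p ≤ 57 are [2, 3, 5, 7, 11, 13, 17, 19, 23, 29, 31, 37, 41, 43, 47, 53]. For each, (1 + 1/p^5) = (p^5 + 1)/p^5. Multiplying these fractions over p ∈ [2, 3, 5, 7, 11, 13, 17, 19, 23, 29, 31, 37, 41, 43, 47, 53] gives 32347597211284988160480267437380591091977322089812731895007080802055947812864/31226639806314720763085693561071542877365250131832357293968847568717289128655. (In the limit P → ∞ this tends to ζ(5)/ζ(10).)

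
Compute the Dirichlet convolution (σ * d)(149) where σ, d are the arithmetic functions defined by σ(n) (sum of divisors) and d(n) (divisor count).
(σ * d)(149) = 152

Divisors of 149: [1, 149]. For each d | 149:
  d = 1: σ(1) · d(149/1) = 1 · 2 = 2
  d = 149: σ(149) · d(149/149) = 150 · 1 = 150
Summing: (σ * d)(149) = 2 + 150 = 152.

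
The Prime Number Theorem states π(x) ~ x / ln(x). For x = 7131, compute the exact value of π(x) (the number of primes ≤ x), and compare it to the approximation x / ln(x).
π(7131) = 914;  x/ln(x) ≈ 803.75;  relative error ≈ 12.06%.

Directly count primes up to 7131: π(7131) = 914. The PNT approximation gives 7131/ln(7131) ≈ 7131/8.87221 ≈ 803.75. Relative error (π(x) − x/ln(x)) / π(x) ≈ 12.06%; the approximation is known to undercount slightly (Li(x) is a better estimate).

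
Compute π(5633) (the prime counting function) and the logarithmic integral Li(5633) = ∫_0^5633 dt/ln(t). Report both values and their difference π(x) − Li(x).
π(5633) = 739;  Li(5633) ≈ 758.08;  π(x) − Li(x) ≈ -19.08.

Direct count of primes ≤ 5633 gives π(5633) = 739. Numerical evaluation of the logarithmic integral gives Li(5633) ≈ 758.08. The difference π(x) − Li(x) ≈ -19.08 is typically negative for small/moderate x (Li(x) overestimates), though Littlewood's theorem shows this sign changes infinitely often.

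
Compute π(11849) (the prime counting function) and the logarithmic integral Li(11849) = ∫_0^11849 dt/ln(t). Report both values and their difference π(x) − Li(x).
π(11849) = 1421;  Li(11849) ≈ 1445.01;  π(x) − Li(x) ≈ -24.01.

Direct count of primes ≤ 11849 gives π(11849) = 1421. Numerical evaluation of the logarithmic integral gives Li(11849) ≈ 1445.01. The difference π(x) − Li(x) ≈ -24.01 is typically negative for small/moderate x (Li(x) overestimates), though Littlewood's theorem shows this sign changes infinitely often.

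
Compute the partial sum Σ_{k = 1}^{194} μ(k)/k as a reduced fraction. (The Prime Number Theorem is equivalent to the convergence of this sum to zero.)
Σ μ(k)/k = -162685145434507819720231919124130110542776026835685412824952315254342218891/10471704020615314823179750081330797558038652774832687274326525057653363714330

Values of μ(k) for 1 ≤ k ≤ 194: μ(1) = 1, μ(2) = -1, μ(3) = -1, μ(5) = -1, μ(6) = 1, μ(7) = -1, μ(10) = 1, μ(11) = -1, μ(13) = -1, μ(14) = 1, μ(15) = 1, μ(17) = -1, μ(19) = -1, μ(21) = 1, μ(22) = 1, μ(23) = -1, μ(26) = 1, μ(29) = -1, μ(30) = -1, μ(31) = -1, μ(33) = 1, μ(34) = 1, μ(35) = 1, μ(37) = -1, μ(38) = 1, μ(39) = 1, μ(41) = -1, μ(42) = -1, μ(43) = -1, μ(46) = 1, μ(47) = -1, μ(51) = 1, μ(53) = -1, μ(55) = 1, μ(57) = 1, μ(58) = 1, μ(59) = -1, μ(61) = -1, μ(62) = 1, μ(65) = 1, μ(66) = -1, μ(67) = -1, μ(69) = 1, μ(70) = -1, μ(71) = -1, μ(73) = -1, μ(74) = 1, μ(77) = 1, μ(78) = -1, μ(79) = -1, μ(82) = 1, μ(83) = -1, μ(85) = 1, μ(86) = 1, μ(87) = 1, μ(89) = -1, μ(91) = 1, μ(93) = 1, μ(94) = 1, μ(95) = 1, μ(97) = -1, μ(101) = -1, μ(102) = -1, μ(103) = -1, μ(105) = -1, μ(106) = 1, μ(107) = -1, μ(109) = -1, μ(110) = -1, μ(111) = 1, μ(113) = -1, μ(114) = -1, μ(115) = 1, μ(118) = 1, μ(119) = 1, μ(122) = 1, μ(123) = 1, μ(127) = -1, μ(129) = 1, μ(130) = -1, μ(131) = -1, μ(133) = 1, μ(134) = 1, μ(137) = -1, μ(138) = -1, μ(139) = -1, μ(141) = 1, μ(142) = 1, μ(143) = 1, μ(145) = 1, μ(146) = 1, μ(149) = -1, μ(151) = -1, μ(154) = -1, μ(155) = 1, μ(157) = -1, μ(158) = 1, μ(159) = 1, μ(161) = 1, μ(163) = -1, μ(165) = -1, μ(166) = 1, μ(167) = -1, μ(170) = -1, μ(173) = -1, μ(174) = -1, μ(177) = 1, μ(178) = 1, μ(179) = -1, μ(181) = -1, μ(182) = -1, μ(183) = 1, μ(185) = 1, μ(186) = -1, μ(187) = 1, μ(190) = -1, μ(191) = -1, μ(193) = -1, μ(194) = 1, with μ = 0 on non-squarefree integers. Summing μ(k)/k for k where μ(k) ≠ 0 gives -162685145434507819720231919124130110542776026835685412824952315254342218891/10471704020615314823179750081330797558038652774832687274326525057653363714330 ≈ -0.0155. (PNT ⟺ this sum → 0 as n → ∞.)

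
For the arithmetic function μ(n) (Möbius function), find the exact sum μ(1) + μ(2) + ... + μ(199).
Σ_{n ≤ 199} μ(n) = -8

Compute μ(n) for each 1 ≤ n ≤ 199: μ(1) = 1, μ(2) = -1, μ(3) = -1, μ(4) = 0, μ(5) = -1, μ(6) = 1, μ(7) = -1, μ(8) = 0, μ(9) = 0, μ(10) = 1, μ(11) = -1, μ(12) = 0, μ(13) = -1, μ(14) = 1, μ(15) = 1, μ(16) = 0, μ(17) = -1, μ(18) = 0, μ(19) = -1, μ(20) = 0, μ(21) = 1, μ(22) = 1, μ(23) = -1, μ(24) = 0, μ(25) = 0, μ(26) = 1, μ(27) = 0, μ(28) = 0, μ(29) = -1, μ(30) = -1, μ(31) = -1, μ(32) = 0, μ(33) = 1, μ(34) = 1, μ(35) = 1, μ(36) = 0, μ(37) = -1, μ(38) = 1, μ(39) = 1, μ(40) = 0, μ(41) = -1, μ(42) = -1, μ(43) = -1, μ(44) = 0, μ(45) = 0, μ(46) = 1, μ(47) = -1, μ(48) = 0, μ(49) = 0, μ(50) = 0, μ(51) = 1, μ(52) = 0, μ(53) = -1, μ(54) = 0, μ(55) = 1, μ(56) = 0, μ(57) = 1, μ(58) = 1, μ(59) = -1, μ(60) = 0, μ(61) = -1, μ(62) = 1, μ(63) = 0, μ(64) = 0, μ(65) = 1, μ(66) = -1, μ(67) = -1, μ(68) = 0, μ(69) = 1, μ(70) = -1, μ(71) = -1, μ(72) = 0, μ(73) = -1, μ(74) = 1, μ(75) = 0, μ(76) = 0, μ(77) = 1, μ(78) = -1, μ(79) = -1, μ(80) = 0, μ(81) = 0, μ(82) = 1, μ(83) = -1, μ(84) = 0, μ(85) = 1, μ(86) = 1, μ(87) = 1, μ(88) = 0, μ(89) = -1, μ(90) = 0, μ(91) = 1, μ(92) = 0, μ(93) = 1, μ(94) = 1, μ(95) = 1, μ(96) = 0, μ(97) = -1, μ(98) = 0, μ(99) = 0, μ(100) = 0, μ(101) = -1, μ(102) = -1, μ(103) = -1, μ(104) = 0, μ(105) = -1, μ(106) = 1, μ(107) = -1, μ(108) = 0, μ(109) = -1, μ(110) = -1, μ(111) = 1, μ(112) = 0, μ(113) = -1, μ(114) = -1, μ(115) = 1, μ(116) = 0, μ(117) = 0, μ(118) = 1, μ(119) = 1, μ(120) = 0, μ(121) = 0, μ(122) = 1, μ(123) = 1, μ(124) = 0, μ(125) = 0, μ(126) = 0, μ(127) = -1, μ(128) = 0, μ(129) = 1, μ(130) = -1, μ(131) = -1, μ(132) = 0, μ(133) = 1, μ(134) = 1, μ(135) = 0, μ(136) = 0, μ(137) = -1, μ(138) = -1, μ(139) = -1, μ(140) = 0, μ(141) = 1, μ(142) = 1, μ(143) = 1, μ(144) = 0, μ(145) = 1, μ(146) = 1, μ(147) = 0, μ(148) = 0, μ(149) = -1, μ(150) = 0, μ(151) = -1, μ(152) = 0, μ(153) = 0, μ(154) = -1, μ(155) = 1, μ(156) = 0, μ(157) = -1, μ(158) = 1, μ(159) = 1, μ(160) = 0, μ(161) = 1, μ(162) = 0, μ(163) = -1, μ(164) = 0, μ(165) = -1, μ(166) = 1, μ(167) = -1, μ(168) = 0, μ(169) = 0, μ(170) = -1, μ(171) = 0, μ(172) = 0, μ(173) = -1, μ(174) = -1, μ(175) = 0, μ(176) = 0, μ(177) = 1, μ(178) = 1, μ(179) = -1, μ(180) = 0, μ(181) = -1, μ(182) = -1, μ(183) = 1, μ(184) = 0, μ(185) = 1, μ(186) = -1, μ(187) = 1, μ(188) = 0, μ(189) = 0, μ(190) = -1, μ(191) = -1, μ(192) = 0, μ(193) = -1, μ(194) = 1, μ(195) = -1, μ(196) = 0, μ(197) = -1, μ(198) = 0, μ(199) = -1. Summing all 199 values: -8. (Mertens function M(x) = Σ_{n ≤ x} μ(n); on average M(x) should be small (PNT ⟺ M(x) = o(x)).)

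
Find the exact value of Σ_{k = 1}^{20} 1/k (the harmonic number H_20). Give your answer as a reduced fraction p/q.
H_20 = 55835135/15519504

Direct summation: H_20 = 1 + 1/2 + ... + 1/20. The least common denominator is lcm(1, ..., 20) = 232792560; over this denominator the numerator is 232792560 + 116396280 + 77597520 + 58198140 + 46558512 + 38798760 + 33256080 + 29099070 + 25865840 + 23279256 + 21162960 + 19399380 + 17907120 + 16628040 + 15519504 + 14549535 + 13693680 + 12932920 + 12252240 + 11639628 = 837527025, so H_20 = 837527025/232792560; reducing by gcd(837527025, 232792560) = 15 gives 55835135/15519504 ≈ 3.59774. (The PNT-adjacent estimate ln(20) + γ ≈ 3.57295 matches within O(1/n).)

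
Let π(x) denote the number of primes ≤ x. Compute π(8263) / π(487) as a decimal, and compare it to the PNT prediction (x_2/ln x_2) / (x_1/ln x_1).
π(8263)/π(487) = 1036/93 ≈ 11.1398;  PNT prediction ≈ 11.6411.

π(487) = 93 and π(8263) = 1036, so π(8263)/π(487) ≈ 11.1398. The PNT-predicted ratio is (8263/ln(8263)) / (487/ln(487)) ≈ 11.6411. The two agree to within a few percent, as expected.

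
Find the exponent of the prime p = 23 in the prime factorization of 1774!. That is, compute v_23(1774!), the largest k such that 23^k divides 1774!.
v_23(1774!) = 80

Legendre's formula: v_p(n!) = Σ_{k ≥ 1} ⌊n / p^k⌋. For p = 23, n = 1774, the terms are:
  ⌊1774/23^1⌋ = ⌊1774/23⌋ = 77
  ⌊1774/23^2⌋ = ⌊1774/529⌋ = 3
(the next term ⌊1774/23^3⌋ = 0, terminating the sum). Summing: v_23(1774!) = 77 + 3 = 80.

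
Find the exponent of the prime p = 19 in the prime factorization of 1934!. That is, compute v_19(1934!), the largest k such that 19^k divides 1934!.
v_19(1934!) = 106

Legendre's formula: v_p(n!) = Σ_{k ≥ 1} ⌊n / p^k⌋. For p = 19, n = 1934, the terms are:
  ⌊1934/19^1⌋ = ⌊1934/19⌋ = 101
  ⌊1934/19^2⌋ = ⌊1934/361⌋ = 5
(the next term ⌊1934/19^3⌋ = 0, terminating the sum). Summing: v_19(1934!) = 101 + 5 = 106.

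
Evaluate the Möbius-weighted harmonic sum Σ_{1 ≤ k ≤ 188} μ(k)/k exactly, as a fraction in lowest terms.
Σ μ(k)/k = -27041902300620416603296223594221152327628829604011718275600551594065857/5397346292805549782720214077673687806275517530364350655459511599582614290

Values of μ(k) for 1 ≤ k ≤ 188: μ(1) = 1, μ(2) = -1, μ(3) = -1, μ(5) = -1, μ(6) = 1, μ(7) = -1, μ(10) = 1, μ(11) = -1, μ(13) = -1, μ(14) = 1, μ(15) = 1, μ(17) = -1, μ(19) = -1, μ(21) = 1, μ(22) = 1, μ(23) = -1, μ(26) = 1, μ(29) = -1, μ(30) = -1, μ(31) = -1, μ(33) = 1, μ(34) = 1, μ(35) = 1, μ(37) = -1, μ(38) = 1, μ(39) = 1, μ(41) = -1, μ(42) = -1, μ(43) = -1, μ(46) = 1, μ(47) = -1, μ(51) = 1, μ(53) = -1, μ(55) = 1, μ(57) = 1, μ(58) = 1, μ(59) = -1, μ(61) = -1, μ(62) = 1, μ(65) = 1, μ(66) = -1, μ(67) = -1, μ(69) = 1, μ(70) = -1, μ(71) = -1, μ(73) = -1, μ(74) = 1, μ(77) = 1, μ(78) = -1, μ(79) = -1, μ(82) = 1, μ(83) = -1, μ(85) = 1, μ(86) = 1, μ(87) = 1, μ(89) = -1, μ(91) = 1, μ(93) = 1, μ(94) = 1, μ(95) = 1, μ(97) = -1, μ(101) = -1, μ(102) = -1, μ(103) = -1, μ(105) = -1, μ(106) = 1, μ(107) = -1, μ(109) = -1, μ(110) = -1, μ(111) = 1, μ(113) = -1, μ(114) = -1, μ(115) = 1, μ(118) = 1, μ(119) = 1, μ(122) = 1, μ(123) = 1, μ(127) = -1, μ(129) = 1, μ(130) = -1, μ(131) = -1, μ(133) = 1, μ(134) = 1, μ(137) = -1, μ(138) = -1, μ(139) = -1, μ(141) = 1, μ(142) = 1, μ(143) = 1, μ(145) = 1, μ(146) = 1, μ(149) = -1, μ(151) = -1, μ(154) = -1, μ(155) = 1, μ(157) = -1, μ(158) = 1, μ(159) = 1, μ(161) = 1, μ(163) = -1, μ(165) = -1, μ(166) = 1, μ(167) = -1, μ(170) = -1, μ(173) = -1, μ(174) = -1, μ(177) = 1, μ(178) = 1, μ(179) = -1, μ(181) = -1, μ(182) = -1, μ(183) = 1, μ(185) = 1, μ(186) = -1, μ(187) = 1, with μ = 0 on non-squarefree integers. Summing μ(k)/k for k where μ(k) ≠ 0 gives -27041902300620416603296223594221152327628829604011718275600551594065857/5397346292805549782720214077673687806275517530364350655459511599582614290 ≈ -0.0050. (PNT ⟺ this sum → 0 as n → ∞.)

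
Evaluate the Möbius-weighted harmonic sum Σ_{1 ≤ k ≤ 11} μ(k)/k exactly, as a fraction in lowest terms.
Σ μ(k)/k = -1/2310

Values of μ(k) for 1 ≤ k ≤ 11: μ(1) = 1, μ(2) = -1, μ(3) = -1, μ(5) = -1, μ(6) = 1, μ(7) = -1, μ(10) = 1, μ(11) = -1, with μ = 0 on non-squarefree integers. Summing μ(k)/k for k where μ(k) ≠ 0 gives -1/2310 ≈ -0.0004. (PNT ⟺ this sum → 0 as n → ∞.)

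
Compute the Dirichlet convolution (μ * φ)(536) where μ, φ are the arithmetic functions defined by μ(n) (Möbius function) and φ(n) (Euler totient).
(μ * φ)(536) = 130

Divisors of 536: [1, 2, 4, 8, 67, 134, 268, 536]. For each d | 536:
  d = 1: μ(1) · φ(536/1) = 1 · 264 = 264
  d = 2: μ(2) · φ(536/2) = -1 · 132 = -132
  d = 4: μ(4) · φ(536/4) = 0 · 66 = 0
  d = 8: μ(8) · φ(536/8) = 0 · 66 = 0
  d = 67: μ(67) · φ(536/67) = -1 · 4 = -4
  d = 134: μ(134) · φ(536/134) = 1 · 2 = 2
  d = 268: μ(268) · φ(536/268) = 0 · 1 = 0
  d = 536: μ(536) · φ(536/536) = 0 · 1 = 0
Summing: (μ * φ)(536) = 264 + -132 + 0 + 0 + -4 + 2 + 0 + 0 = 130.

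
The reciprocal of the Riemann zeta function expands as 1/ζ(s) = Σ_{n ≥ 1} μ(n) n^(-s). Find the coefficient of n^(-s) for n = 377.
μ(377) = 1

Factor n = 377 = 13 · 29. μ(n) = 0 if any exponent ≥ 2 (not squarefree); otherwise μ(n) = (−1)^{ω(n)} where ω(n) is the number of distinct prime factors. Applying: μ(377) = 1.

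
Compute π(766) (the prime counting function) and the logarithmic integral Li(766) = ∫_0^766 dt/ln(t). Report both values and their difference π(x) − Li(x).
π(766) = 135;  Li(766) ≈ 143.09;  π(x) − Li(x) ≈ -8.09.

Direct count of primes ≤ 766 gives π(766) = 135. Numerical evaluation of the logarithmic integral gives Li(766) ≈ 143.09. The difference π(x) − Li(x) ≈ -8.09 is typically negative for small/moderate x (Li(x) overestimates), though Littlewood's theorem shows this sign changes infinitely often.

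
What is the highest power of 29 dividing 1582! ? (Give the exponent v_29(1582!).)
v_29(1582!) = 55

Legendre's formula: v_p(n!) = Σ_{k ≥ 1} ⌊n / p^k⌋. For p = 29, n = 1582, the terms are:
  ⌊1582/29^1⌋ = ⌊1582/29⌋ = 54
  ⌊1582/29^2⌋ = ⌊1582/841⌋ = 1
(the next term ⌊1582/29^3⌋ = 0, terminating the sum). Summing: v_29(1582!) = 54 + 1 = 55.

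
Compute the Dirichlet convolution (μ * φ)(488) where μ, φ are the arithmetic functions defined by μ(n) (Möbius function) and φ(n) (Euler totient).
(μ * φ)(488) = 118

Divisors of 488: [1, 2, 4, 8, 61, 122, 244, 488]. For each d | 488:
  d = 1: μ(1) · φ(488/1) = 1 · 240 = 240
  d = 2: μ(2) · φ(488/2) = -1 · 120 = -120
  d = 4: μ(4) · φ(488/4) = 0 · 60 = 0
  d = 8: μ(8) · φ(488/8) = 0 · 60 = 0
  d = 61: μ(61) · φ(488/61) = -1 · 4 = -4
  d = 122: μ(122) · φ(488/122) = 1 · 2 = 2
  d = 244: μ(244) · φ(488/244) = 0 · 1 = 0
  d = 488: μ(488) · φ(488/488) = 0 · 1 = 0
Summing: (μ * φ)(488) = 240 + -120 + 0 + 0 + -4 + 2 + 0 + 0 = 118.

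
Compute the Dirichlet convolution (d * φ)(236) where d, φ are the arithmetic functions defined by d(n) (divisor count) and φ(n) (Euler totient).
(d * φ)(236) = 420

Divisors of 236: [1, 2, 4, 59, 118, 236]. For each d | 236:
  d = 1: d(1) · φ(236/1) = 1 · 116 = 116
  d = 2: d(2) · φ(236/2) = 2 · 58 = 116
  d = 4: d(4) · φ(236/4) = 3 · 58 = 174
  d = 59: d(59) · φ(236/59) = 2 · 2 = 4
  d = 118: d(118) · φ(236/118) = 4 · 1 = 4
  d = 236: d(236) · φ(236/236) = 6 · 1 = 6
Summing: (d * φ)(236) = 116 + 116 + 174 + 4 + 4 + 6 = 420.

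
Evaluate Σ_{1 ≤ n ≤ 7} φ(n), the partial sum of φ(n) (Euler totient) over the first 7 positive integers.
Σ_{n ≤ 7} φ(n) = 18

Compute φ(n) for each 1 ≤ n ≤ 7: φ(1) = 1, φ(2) = 1, φ(3) = 2, φ(4) = 2, φ(5) = 4, φ(6) = 2, φ(7) = 6. Summing all 7 values: 18. (Average order: Σ_{n ≤ x} φ(n) ~ (3/π²) x². For x = 7, (3/π²)·7² ≈ 14.89.)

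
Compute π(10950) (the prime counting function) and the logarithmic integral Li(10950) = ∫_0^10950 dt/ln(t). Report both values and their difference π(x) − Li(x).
π(10950) = 1330;  Li(10950) ≈ 1348.77;  π(x) − Li(x) ≈ -18.77.

Direct count of primes ≤ 10950 gives π(10950) = 1330. Numerical evaluation of the logarithmic integral gives Li(10950) ≈ 1348.77. The difference π(x) − Li(x) ≈ -18.77 is typically negative for small/moderate x (Li(x) overestimates), though Littlewood's theorem shows this sign changes infinitely often.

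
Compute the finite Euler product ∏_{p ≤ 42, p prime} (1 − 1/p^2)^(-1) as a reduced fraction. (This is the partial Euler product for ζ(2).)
∏ = 10043314222393291843289/6135418369257504768000

The primes p ≤ 42 are [2, 3, 5, 7, 11, 13, 17, 19, 23, 29, 31, 37, 41]. For each prime, (1 − 1/p^2)^(-1) = p^2 / (p^2 − 1). The product is (1 − 1/2^2)^(-1), (1 − 1/3^2)^(-1), (1 − 1/5^2)^(-1), (1 − 1/7^2)^(-1), (1 − 1/11^2)^(-1), (1 − 1/13^2)^(-1), (1 − 1/17^2)^(-1), (1 − 1/19^2)^(-1), (1 − 1/23^2)^(-1), (1 − 1/29^2)^(-1), (1 − 1/31^2)^(-1), (1 − 1/37^2)^(-1), (1 − 1/41^2)^(-1) = ∏ p^2 / (p^2 − 1) = 10043314222393291843289/6135418369257504768000.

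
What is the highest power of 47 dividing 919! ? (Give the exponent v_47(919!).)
v_47(919!) = 19

Legendre's formula: v_p(n!) = Σ_{k ≥ 1} ⌊n / p^k⌋. For p = 47, n = 919, the terms are:
  ⌊919/47^1⌋ = ⌊919/47⌋ = 19
(the next term ⌊919/47^2⌋ = 0, terminating the sum). Summing: v_47(919!) = 19 = 19.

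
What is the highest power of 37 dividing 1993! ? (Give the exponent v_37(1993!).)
v_37(1993!) = 54

Legendre's formula: v_p(n!) = Σ_{k ≥ 1} ⌊n / p^k⌋. For p = 37, n = 1993, the terms are:
  ⌊1993/37^1⌋ = ⌊1993/37⌋ = 53
  ⌊1993/37^2⌋ = ⌊1993/1369⌋ = 1
(the next term ⌊1993/37^3⌋ = 0, terminating the sum). Summing: v_37(1993!) = 53 + 1 = 54.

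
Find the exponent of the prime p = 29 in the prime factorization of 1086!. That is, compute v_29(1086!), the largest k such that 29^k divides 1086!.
v_29(1086!) = 38

Legendre's formula: v_p(n!) = Σ_{k ≥ 1} ⌊n / p^k⌋. For p = 29, n = 1086, the terms are:
  ⌊1086/29^1⌋ = ⌊1086/29⌋ = 37
  ⌊1086/29^2⌋ = ⌊1086/841⌋ = 1
(the next term ⌊1086/29^3⌋ = 0, terminating the sum). Summing: v_29(1086!) = 37 + 1 = 38.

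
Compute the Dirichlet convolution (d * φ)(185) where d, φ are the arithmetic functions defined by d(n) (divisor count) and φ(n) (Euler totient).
(d * φ)(185) = 228

Divisors of 185: [1, 5, 37, 185]. For each d | 185:
  d = 1: d(1) · φ(185/1) = 1 · 144 = 144
  d = 5: d(5) · φ(185/5) = 2 · 36 = 72
  d = 37: d(37) · φ(185/37) = 2 · 4 = 8
  d = 185: d(185) · φ(185/185) = 4 · 1 = 4
Summing: (d * φ)(185) = 144 + 72 + 8 + 4 = 228.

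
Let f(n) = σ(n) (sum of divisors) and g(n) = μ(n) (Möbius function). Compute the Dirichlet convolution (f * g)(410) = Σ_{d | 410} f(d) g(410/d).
(σ * μ)(410) = 410

Divisors of 410: [1, 2, 5, 10, 41, 82, 205, 410]. For each d | 410:
  d = 1: σ(1) · μ(410/1) = 1 · -1 = -1
  d = 2: σ(2) · μ(410/2) = 3 · 1 = 3
  d = 5: σ(5) · μ(410/5) = 6 · 1 = 6
  d = 10: σ(10) · μ(410/10) = 18 · -1 = -18
  d = 41: σ(41) · μ(410/41) = 42 · 1 = 42
  d = 82: σ(82) · μ(410/82) = 126 · -1 = -126
  d = 205: σ(205) · μ(410/205) = 252 · -1 = -252
  d = 410: σ(410) · μ(410/410) = 756 · 1 = 756
Summing: (σ * μ)(410) = -1 + 3 + 6 + -18 + 42 + -126 + -252 + 756 = 410.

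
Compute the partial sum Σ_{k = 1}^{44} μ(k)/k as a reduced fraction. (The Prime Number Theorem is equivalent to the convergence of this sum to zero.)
Σ μ(k)/k = -137190436674212/6541380665835015

Values of μ(k) for 1 ≤ k ≤ 44: μ(1) = 1, μ(2) = -1, μ(3) = -1, μ(5) = -1, μ(6) = 1, μ(7) = -1, μ(10) = 1, μ(11) = -1, μ(13) = -1, μ(14) = 1, μ(15) = 1, μ(17) = -1, μ(19) = -1, μ(21) = 1, μ(22) = 1, μ(23) = -1, μ(26) = 1, μ(29) = -1, μ(30) = -1, μ(31) = -1, μ(33) = 1, μ(34) = 1, μ(35) = 1, μ(37) = -1, μ(38) = 1, μ(39) = 1, μ(41) = -1, μ(42) = -1, μ(43) = -1, with μ = 0 on non-squarefree integers. Summing μ(k)/k for k where μ(k) ≠ 0 gives -137190436674212/6541380665835015 ≈ -0.0210. (PNT ⟺ this sum → 0 as n → ∞.)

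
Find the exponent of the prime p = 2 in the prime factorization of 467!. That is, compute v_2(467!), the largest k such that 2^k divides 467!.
v_2(467!) = 461

Legendre's formula: v_p(n!) = Σ_{k ≥ 1} ⌊n / p^k⌋. For p = 2, n = 467, the terms are:
  ⌊467/2^1⌋ = ⌊467/2⌋ = 233
  ⌊467/2^2⌋ = ⌊467/4⌋ = 116
  ⌊467/2^3⌋ = ⌊467/8⌋ = 58
  ⌊467/2^4⌋ = ⌊467/16⌋ = 29
  ⌊467/2^5⌋ = ⌊467/32⌋ = 14
  ⌊467/2^6⌋ = ⌊467/64⌋ = 7
  ⌊467/2^7⌋ = ⌊467/128⌋ = 3
  ⌊467/2^8⌋ = ⌊467/256⌋ = 1
(the next term ⌊467/2^9⌋ = 0, terminating the sum). Summing: v_2(467!) = 233 + 116 + 58 + 29 + 14 + 7 + 3 + 1 = 461.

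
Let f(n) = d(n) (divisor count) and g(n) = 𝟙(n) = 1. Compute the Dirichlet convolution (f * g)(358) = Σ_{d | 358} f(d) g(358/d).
(d * 𝟙)(358) = 9

Divisors of 358: [1, 2, 179, 358]. For each d | 358:
  d = 1: d(1) · 𝟙(358/1) = 1 · 1 = 1
  d = 2: d(2) · 𝟙(358/2) = 2 · 1 = 2
  d = 179: d(179) · 𝟙(358/179) = 2 · 1 = 2
  d = 358: d(358) · 𝟙(358/358) = 4 · 1 = 4
Summing: (d * 𝟙)(358) = 1 + 2 + 2 + 4 = 9.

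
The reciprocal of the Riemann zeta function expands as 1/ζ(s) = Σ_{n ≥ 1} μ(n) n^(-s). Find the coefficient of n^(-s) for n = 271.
μ(271) = -1

Factor n = 271 = 271. μ(n) = 0 if any exponent ≥ 2 (not squarefree); otherwise μ(n) = (−1)^{ω(n)} where ω(n) is the number of distinct prime factors. Applying: μ(271) = -1.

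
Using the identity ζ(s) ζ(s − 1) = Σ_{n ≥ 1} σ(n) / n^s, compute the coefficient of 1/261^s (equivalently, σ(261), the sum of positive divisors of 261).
σ(261) = 390

In the product (Σ m^0/m^s)(Σ k / k^s) = Σ (Σ_{d | n} d) / n^s, the coefficient of 1/n^s is σ(n) = Σ_{d | n} d. For n = 261, divisors are [1, 3, 9, 29, 87, 261]; summing: σ(261) = 390.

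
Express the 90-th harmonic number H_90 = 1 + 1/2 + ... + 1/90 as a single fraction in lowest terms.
H_90 = 3653182778990767589396015372875328285861/718766754945489455304472257065075294400

Direct summation: H_90 = 1 + 1/2 + ... + 1/90. The least common denominator is lcm(1, ..., 90) = 718766754945489455304472257065075294400; over this denominator the numerator is 718766754945489455304472257065075294400 + 359383377472744727652236128532537647200 + 239588918315163151768157419021691764800 + 179691688736372363826118064266268823600 + 143753350989097891060894451413015058880 + 119794459157581575884078709510845882400 + 102680964992212779329210322437867899200 + 89845844368186181913059032133134411800 + 79862972771721050589385806340563921600 + 71876675494548945530447225706507529440 + 65342432267771768664042932460461390400 + 59897229578790787942039354755422941200 + 55289750380422265792651712081928868800 + 51340482496106389664605161218933949600 + 47917783663032630353631483804338352960 + 44922922184093090956529516066567205900 + 42280397349734673841439544533239723200 + 39931486385860525294692903170281960800 + 37829829207657339752866960898161857600 + 35938337747274472765223612853253764720 + 34226988330737593109736774145955966400 + 32671216133885884332021466230230695200 + 31250728475890845882803141611525012800 + 29948614789395393971019677377711470600 + 28750670197819578212178890282603011776 + 27644875190211132896325856040964434400 + 26620990923907016863128602113521307200 + 25670241248053194832302580609466974800 + 24785060515361705355326629553968113600 + 23958891831516315176815741902169176480 + 23186024353080305009821685711776622400 + 22461461092046545478264758033283602950 + 21780810755923922888014310820153796800 + 21140198674867336920719772266619861600 + 20536192998442555865842064487573579840 + 19965743192930262647346451585140980400 + 19426128512040255548769520461218251200 + 18914914603828669876433480449080928800 + 18429916793474088597550570693976289600 + 17969168873637236382611806426626882360 + 17530896462085108665962737977196958400 + 17113494165368796554868387072977983200 + 16715505928964871053592378071280820800 + 16335608066942942166010733115115347600 + 15972594554344210117877161268112784320 + 15625364237945422941401570805762506400 + 15292909679691265006478133129044155200 + 14974307394697696985509838688855735300 + 14668709284601825618458617491123985600 + 14375335098909789106089445141301505888 + 14093465783244891280479848177746574400 + 13822437595105566448162928020482217200 + 13561636885763951986876835038963684800 + 13310495461953508431564301056760653600 + 13068486453554353732808586492092278080 + 12835120624026597416151290304733487400 + 12609943069219113250955653632720619200 + 12392530257680852677663314776984056800 + 12182487371957448394991055204492801600 + 11979445915758157588407870951084588240 + 11783061556483433693515938640411070400 + 11593012176540152504910842855888311200 + 11408996110245864369912258048651988800 + 11230730546023272739132379016641801475 + 11057950076084453158530342416385773760 + 10890405377961961444007155410076898400 + 10727862014111782914992123239777243200 + 10570099337433668460359886133309930800 + 10416909491963615294267713870508337600 + 10268096499221277932921032243786789920 + 10123475421767457116964397986832046400 + 9982871596465131323673225792570490200 + 9846119930760129524718798041987332800 + 9713064256020127774384760230609125600 + 9583556732606526070726296760867670592 + 9457457301914334938216740224540464400 + 9334633181110252666291847494351627200 + 9214958396737044298775285346988144800 + 9098313353740372851955345026140193600 + 8984584436818618191305903213313441180 + 8873663641302338954376200704507102400 + 8765448231042554332981368988598479200 + 8659840421029993437403280205603316800 + 8556747082684398277434193536488991600 + 8456079469946934768287908906647944640 + 8357752964482435526796189035640410400 + 8261686838453901785108876517989371200 + 8167804033471471083005366557557673800 + 8076030954443701744994070304101969600 + 7986297277172105058938580634056392160 = 3653182778990767589396015372875328285861, so H_90 = 3653182778990767589396015372875328285861/718766754945489455304472257065075294400 (already in lowest terms) ≈ 5.08257. (The PNT-adjacent estimate ln(90) + γ ≈ 5.07703 matches within O(1/n).)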